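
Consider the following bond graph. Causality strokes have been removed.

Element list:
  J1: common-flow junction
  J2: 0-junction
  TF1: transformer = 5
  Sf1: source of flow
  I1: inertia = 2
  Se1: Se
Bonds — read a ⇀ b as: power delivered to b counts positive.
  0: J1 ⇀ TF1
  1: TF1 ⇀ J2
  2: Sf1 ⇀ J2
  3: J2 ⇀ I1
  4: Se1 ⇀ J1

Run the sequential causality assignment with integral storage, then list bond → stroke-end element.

#0 →TF1
#1 →J2
#2 →Sf1
#3 →I1
#4 →J1

#2 →Sf1  (Sf1 (Sf) sets flow on bond)
#4 →J1  (Se1: effort source, stroke at far end)
#0 →TF1  (J1: last free bond brings flow in)
#1 →J2  (TF1: transformer flips bond 0)
#3 →I1  (J2: bond 1 brought effort, rest push out)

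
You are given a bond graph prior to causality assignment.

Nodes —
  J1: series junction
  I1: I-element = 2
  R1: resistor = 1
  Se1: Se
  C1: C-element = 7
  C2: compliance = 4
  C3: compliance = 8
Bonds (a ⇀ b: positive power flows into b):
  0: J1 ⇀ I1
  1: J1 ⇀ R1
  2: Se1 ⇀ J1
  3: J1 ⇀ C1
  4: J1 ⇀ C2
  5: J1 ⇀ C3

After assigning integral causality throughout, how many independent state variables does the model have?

4  (C1, C2, C3, I1 all integral)

β2 stroke→J1  (source Se1 imposes e)
β0 stroke→I1  (prefer integral on I1)
β1 stroke→J1  (common-f at J1 fixed by 0)
β3 stroke→J1  (1-jn J1 has f-setter on 0)
β4 stroke→J1  (1-jn J1 has f-setter on 0)
β5 stroke→J1  (J1 flow already set via bond 0)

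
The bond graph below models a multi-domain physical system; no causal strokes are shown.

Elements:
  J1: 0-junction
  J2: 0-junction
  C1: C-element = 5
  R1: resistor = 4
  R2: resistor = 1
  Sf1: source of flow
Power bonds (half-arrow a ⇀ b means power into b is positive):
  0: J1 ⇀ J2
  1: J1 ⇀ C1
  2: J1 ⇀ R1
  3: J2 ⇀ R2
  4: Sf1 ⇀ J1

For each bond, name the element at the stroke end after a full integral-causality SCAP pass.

β4 stroke at Sf1  (Sf1 (Sf) sets flow on bond)
β1 stroke at J1  (C1 outputs effort q/C1)
β0 stroke at J2  (0-jn J1 has e-setter on 1)
β2 stroke at R1  (common-e at J1 fixed by 1)
β3 stroke at R2  (0-jn J2 has e-setter on 0)

b0 →J2
b1 →J1
b2 →R1
b3 →R2
b4 →Sf1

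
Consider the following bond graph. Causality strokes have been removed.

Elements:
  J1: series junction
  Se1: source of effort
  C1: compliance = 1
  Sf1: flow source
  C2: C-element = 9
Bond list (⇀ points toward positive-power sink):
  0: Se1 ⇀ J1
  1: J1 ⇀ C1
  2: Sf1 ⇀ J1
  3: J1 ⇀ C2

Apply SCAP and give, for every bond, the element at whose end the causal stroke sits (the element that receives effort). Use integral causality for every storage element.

#0 →J1
#1 →J1
#2 →Sf1
#3 →J1

b0 stroke at J1  (Se1 (Se) sets effort on bond)
b2 stroke at Sf1  (source Sf1 imposes f)
b1 stroke at J1  (J1: bond 2 brought flow, rest push out)
b3 stroke at J1  (common-f at J1 fixed by 2)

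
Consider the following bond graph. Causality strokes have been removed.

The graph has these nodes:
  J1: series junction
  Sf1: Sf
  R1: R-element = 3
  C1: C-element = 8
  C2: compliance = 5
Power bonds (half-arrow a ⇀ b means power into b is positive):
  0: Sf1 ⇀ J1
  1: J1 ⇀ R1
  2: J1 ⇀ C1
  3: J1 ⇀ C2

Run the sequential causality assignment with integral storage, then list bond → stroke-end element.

bond 0 stroke→Sf1  (Sf1 (Sf) sets flow on bond)
bond 1 stroke→J1  (1-jn J1 has f-setter on 0)
bond 2 stroke→J1  (common-f at J1 fixed by 0)
bond 3 stroke→J1  (1-jn J1 has f-setter on 0)

b0 stroke at Sf1
b1 stroke at J1
b2 stroke at J1
b3 stroke at J1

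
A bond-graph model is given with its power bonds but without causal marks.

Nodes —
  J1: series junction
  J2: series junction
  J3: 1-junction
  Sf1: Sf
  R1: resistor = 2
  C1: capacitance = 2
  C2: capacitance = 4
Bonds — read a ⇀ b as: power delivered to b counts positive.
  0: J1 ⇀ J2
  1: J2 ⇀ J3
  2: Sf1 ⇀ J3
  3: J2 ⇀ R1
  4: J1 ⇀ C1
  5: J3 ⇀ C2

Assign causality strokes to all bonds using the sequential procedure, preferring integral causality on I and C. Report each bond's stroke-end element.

β2 stroke→Sf1  (source Sf1 imposes f)
β1 stroke→J3  (J3 flow already set via bond 2)
β5 stroke→J3  (J3 flow already set via bond 2)
β0 stroke→J2  (common-f at J2 fixed by 1)
β3 stroke→J2  (J2 flow already set via bond 1)
β4 stroke→J1  (J1 flow already set via bond 0)

bond 0 →J2
bond 1 →J3
bond 2 →Sf1
bond 3 →J2
bond 4 →J1
bond 5 →J3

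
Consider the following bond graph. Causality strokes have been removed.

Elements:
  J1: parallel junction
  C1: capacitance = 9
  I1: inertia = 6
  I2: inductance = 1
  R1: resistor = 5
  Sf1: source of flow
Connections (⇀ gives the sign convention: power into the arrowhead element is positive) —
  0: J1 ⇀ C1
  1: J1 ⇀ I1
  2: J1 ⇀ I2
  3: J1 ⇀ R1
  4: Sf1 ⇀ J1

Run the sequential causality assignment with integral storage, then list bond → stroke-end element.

β0 stroke→J1
β1 stroke→I1
β2 stroke→I2
β3 stroke→R1
β4 stroke→Sf1

#4 |Sf1  (Sf1: flow source, stroke at near end)
#0 |J1  (C1 integral (e out))
#1 |I1  (0-jn J1 has e-setter on 0)
#2 |I2  (common-e at J1 fixed by 0)
#3 |R1  (J1: bond 0 brought effort, rest push out)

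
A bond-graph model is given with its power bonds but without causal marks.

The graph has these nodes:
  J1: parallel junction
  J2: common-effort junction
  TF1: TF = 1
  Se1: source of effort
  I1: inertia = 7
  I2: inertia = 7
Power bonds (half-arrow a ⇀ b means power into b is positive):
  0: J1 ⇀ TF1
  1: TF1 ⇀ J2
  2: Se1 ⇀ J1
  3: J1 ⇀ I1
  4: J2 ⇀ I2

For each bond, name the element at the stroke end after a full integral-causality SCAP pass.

bond 0 |TF1
bond 1 |J2
bond 2 |J1
bond 3 |I1
bond 4 |I2

#2 |J1  (Se1 (Se) sets effort on bond)
#0 |TF1  (common-e at J1 fixed by 2)
#3 |I1  (J1: bond 2 brought effort, rest push out)
#1 |J2  (TF TF1: opposite of bond 0)
#4 |I2  (0-jn J2 has e-setter on 1)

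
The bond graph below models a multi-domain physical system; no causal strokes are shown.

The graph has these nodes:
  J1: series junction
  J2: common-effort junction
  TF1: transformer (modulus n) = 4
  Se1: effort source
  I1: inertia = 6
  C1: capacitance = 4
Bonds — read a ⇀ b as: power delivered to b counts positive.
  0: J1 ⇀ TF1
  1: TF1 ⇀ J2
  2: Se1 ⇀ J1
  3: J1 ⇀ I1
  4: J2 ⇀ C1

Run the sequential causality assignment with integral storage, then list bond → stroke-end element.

β2 stroke→J1  (Se1: effort source, stroke at far end)
β3 stroke→I1  (I1 outputs flow p/I1)
β0 stroke→J1  (J1: bond 3 brought flow, rest push out)
β1 stroke→TF1  (TF1: transformer flips bond 0)
β4 stroke→J2  (closing 0-jn rule on J2)

bond 0 stroke at J1
bond 1 stroke at TF1
bond 2 stroke at J1
bond 3 stroke at I1
bond 4 stroke at J2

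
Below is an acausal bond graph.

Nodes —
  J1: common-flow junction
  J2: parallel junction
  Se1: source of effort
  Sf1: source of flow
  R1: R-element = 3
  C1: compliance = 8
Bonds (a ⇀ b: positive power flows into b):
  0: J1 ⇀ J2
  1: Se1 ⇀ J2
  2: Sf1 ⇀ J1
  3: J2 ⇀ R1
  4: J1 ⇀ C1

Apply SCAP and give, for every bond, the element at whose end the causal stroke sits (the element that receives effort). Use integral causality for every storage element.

bond 0 stroke at J1
bond 1 stroke at J2
bond 2 stroke at Sf1
bond 3 stroke at R1
bond 4 stroke at J1

bond 1 →J2  (Se1: effort source, stroke at far end)
bond 2 →Sf1  (Sf1 fixes flow; stroke at Sf1)
bond 0 →J1  (J1 flow already set via bond 2)
bond 4 →J1  (1-jn J1 has f-setter on 2)
bond 3 →R1  (0-jn J2 has e-setter on 1)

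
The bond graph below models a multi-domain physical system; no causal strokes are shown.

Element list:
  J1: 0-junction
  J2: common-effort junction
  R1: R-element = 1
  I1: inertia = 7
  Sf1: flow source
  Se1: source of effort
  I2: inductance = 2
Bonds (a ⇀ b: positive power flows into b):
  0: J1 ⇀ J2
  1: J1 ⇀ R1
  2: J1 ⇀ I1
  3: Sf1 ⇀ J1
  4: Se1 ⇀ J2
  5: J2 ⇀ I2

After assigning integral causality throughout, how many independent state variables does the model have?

2  (I1, I2 all integral)

#3 |Sf1  (Sf1 fixes flow; stroke at Sf1)
#4 |J2  (Se1: effort source, stroke at far end)
#0 |J1  (J2: bond 4 brought effort, rest push out)
#5 |I2  (0-jn J2 has e-setter on 4)
#1 |R1  (J1: bond 0 brought effort, rest push out)
#2 |I1  (J1 effort already set via bond 0)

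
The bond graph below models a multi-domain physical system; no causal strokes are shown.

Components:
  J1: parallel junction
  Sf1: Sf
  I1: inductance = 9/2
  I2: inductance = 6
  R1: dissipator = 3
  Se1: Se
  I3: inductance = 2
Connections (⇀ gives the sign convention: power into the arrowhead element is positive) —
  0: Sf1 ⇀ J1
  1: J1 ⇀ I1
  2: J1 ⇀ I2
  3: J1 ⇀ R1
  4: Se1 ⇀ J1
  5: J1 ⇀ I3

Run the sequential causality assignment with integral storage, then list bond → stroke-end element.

β0 stroke at Sf1  (Sf1 (Sf) sets flow on bond)
β4 stroke at J1  (source Se1 imposes e)
β1 stroke at I1  (J1 effort already set via bond 4)
β2 stroke at I2  (J1 effort already set via bond 4)
β3 stroke at R1  (J1: bond 4 brought effort, rest push out)
β5 stroke at I3  (common-e at J1 fixed by 4)

b0 →Sf1
b1 →I1
b2 →I2
b3 →R1
b4 →J1
b5 →I3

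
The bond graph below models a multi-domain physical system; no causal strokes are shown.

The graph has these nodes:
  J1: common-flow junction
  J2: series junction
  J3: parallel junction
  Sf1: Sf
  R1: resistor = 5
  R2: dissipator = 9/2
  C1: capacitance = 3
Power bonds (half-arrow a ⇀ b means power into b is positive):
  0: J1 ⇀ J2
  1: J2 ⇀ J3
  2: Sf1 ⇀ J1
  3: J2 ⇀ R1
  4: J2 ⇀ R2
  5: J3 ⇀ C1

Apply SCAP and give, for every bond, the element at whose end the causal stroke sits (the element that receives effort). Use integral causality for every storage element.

bond 2 stroke→Sf1  (Sf1: flow source, stroke at near end)
bond 0 stroke→J1  (common-f at J1 fixed by 2)
bond 1 stroke→J2  (common-f at J2 fixed by 0)
bond 3 stroke→J2  (1-jn J2 has f-setter on 0)
bond 4 stroke→J2  (J2: bond 0 brought flow, rest push out)
bond 5 stroke→J3  (only one effort-in slot at J3)

β0 stroke at J1
β1 stroke at J2
β2 stroke at Sf1
β3 stroke at J2
β4 stroke at J2
β5 stroke at J3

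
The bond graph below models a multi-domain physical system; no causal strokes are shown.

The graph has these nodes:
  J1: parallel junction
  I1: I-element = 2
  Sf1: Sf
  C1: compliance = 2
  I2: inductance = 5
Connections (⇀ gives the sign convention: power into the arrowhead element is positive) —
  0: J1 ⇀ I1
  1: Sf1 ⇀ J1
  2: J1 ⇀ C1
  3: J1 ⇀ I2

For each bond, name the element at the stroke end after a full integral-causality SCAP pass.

b0 stroke→I1
b1 stroke→Sf1
b2 stroke→J1
b3 stroke→I2

β1 stroke→Sf1  (Sf1: flow source, stroke at near end)
β0 stroke→I1  (prefer integral on I1)
β2 stroke→J1  (C1 integral (e out))
β3 stroke→I2  (common-e at J1 fixed by 2)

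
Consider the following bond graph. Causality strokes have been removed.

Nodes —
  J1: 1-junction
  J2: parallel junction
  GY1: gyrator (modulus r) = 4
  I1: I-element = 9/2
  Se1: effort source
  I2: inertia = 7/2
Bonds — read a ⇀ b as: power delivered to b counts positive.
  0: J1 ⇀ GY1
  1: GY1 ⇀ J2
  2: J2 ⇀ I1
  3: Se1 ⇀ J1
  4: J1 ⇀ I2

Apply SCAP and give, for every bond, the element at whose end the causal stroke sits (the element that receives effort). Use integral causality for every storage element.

β0 stroke at J1
β1 stroke at J2
β2 stroke at I1
β3 stroke at J1
β4 stroke at I2

β3 |J1  (source Se1 imposes e)
β2 |I1  (I1 outputs flow p/I1)
β1 |J2  (only one effort-in slot at J2)
β0 |J1  (through GY1, causality inverts; strokes same side of GY1)
β4 |I2  (J1: last free bond brings flow in)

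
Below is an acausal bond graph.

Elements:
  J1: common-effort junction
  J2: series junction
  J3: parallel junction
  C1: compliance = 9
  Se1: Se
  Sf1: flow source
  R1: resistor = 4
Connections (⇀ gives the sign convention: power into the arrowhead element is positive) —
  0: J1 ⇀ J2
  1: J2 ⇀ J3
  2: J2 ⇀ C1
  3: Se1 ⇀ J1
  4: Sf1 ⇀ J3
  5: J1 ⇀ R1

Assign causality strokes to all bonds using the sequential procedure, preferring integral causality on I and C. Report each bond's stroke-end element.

β0 stroke at J2
β1 stroke at J3
β2 stroke at J2
β3 stroke at J1
β4 stroke at Sf1
β5 stroke at R1

b3 stroke at J1  (Se1 (Se) sets effort on bond)
b4 stroke at Sf1  (Sf1 fixes flow; stroke at Sf1)
b0 stroke at J2  (0-jn J1 has e-setter on 3)
b5 stroke at R1  (0-jn J1 has e-setter on 3)
b1 stroke at J3  (only one effort-in slot at J3)
b2 stroke at J2  (J2: bond 1 brought flow, rest push out)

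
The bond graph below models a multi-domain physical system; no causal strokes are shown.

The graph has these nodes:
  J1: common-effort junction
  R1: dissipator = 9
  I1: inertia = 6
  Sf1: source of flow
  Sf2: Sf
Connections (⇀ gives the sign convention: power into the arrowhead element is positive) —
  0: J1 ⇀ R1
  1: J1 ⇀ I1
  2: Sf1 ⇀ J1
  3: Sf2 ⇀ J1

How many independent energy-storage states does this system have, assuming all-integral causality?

b2 stroke at Sf1  (Sf1 (Sf) sets flow on bond)
b3 stroke at Sf2  (Sf2 fixes flow; stroke at Sf2)
b1 stroke at I1  (prefer integral on I1)
b0 stroke at J1  (only one effort-in slot at J1)

1  (I1 all integral)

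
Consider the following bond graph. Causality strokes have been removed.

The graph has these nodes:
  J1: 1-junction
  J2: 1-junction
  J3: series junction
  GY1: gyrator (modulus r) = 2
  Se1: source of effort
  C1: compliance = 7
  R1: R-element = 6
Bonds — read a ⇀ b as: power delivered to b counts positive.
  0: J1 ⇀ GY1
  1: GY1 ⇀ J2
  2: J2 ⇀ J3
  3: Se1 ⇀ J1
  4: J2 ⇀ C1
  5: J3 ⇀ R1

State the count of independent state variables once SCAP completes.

1  (C1 all integral)

bond 3 stroke→J1  (Se1: effort source, stroke at far end)
bond 0 stroke→GY1  (J1: last free bond brings flow in)
bond 1 stroke→GY1  (through GY1, causality inverts; strokes same side of GY1)
bond 2 stroke→J2  (J2 flow already set via bond 1)
bond 4 stroke→J2  (J2: bond 1 brought flow, rest push out)
bond 5 stroke→J3  (1-jn J3 has f-setter on 2)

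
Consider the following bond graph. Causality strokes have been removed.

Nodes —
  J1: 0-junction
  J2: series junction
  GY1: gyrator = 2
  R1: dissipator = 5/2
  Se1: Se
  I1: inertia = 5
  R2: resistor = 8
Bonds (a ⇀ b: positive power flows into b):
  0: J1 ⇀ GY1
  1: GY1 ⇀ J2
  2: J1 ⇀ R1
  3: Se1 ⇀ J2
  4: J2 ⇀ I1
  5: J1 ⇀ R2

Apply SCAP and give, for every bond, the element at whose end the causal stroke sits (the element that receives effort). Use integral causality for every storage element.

b3 stroke→J2  (Se1 (Se) sets effort on bond)
b4 stroke→I1  (I1 outputs flow p/I1)
b1 stroke→J2  (common-f at J2 fixed by 4)
b0 stroke→J1  (through GY1, causality inverts; strokes same side of GY1)
b2 stroke→R1  (common-e at J1 fixed by 0)
b5 stroke→R2  (common-e at J1 fixed by 0)

β0 →J1
β1 →J2
β2 →R1
β3 →J2
β4 →I1
β5 →R2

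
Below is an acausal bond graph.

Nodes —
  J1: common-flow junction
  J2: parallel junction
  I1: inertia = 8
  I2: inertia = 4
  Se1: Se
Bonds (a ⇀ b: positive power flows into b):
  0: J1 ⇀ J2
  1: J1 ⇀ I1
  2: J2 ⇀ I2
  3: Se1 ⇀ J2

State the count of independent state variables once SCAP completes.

β3 stroke at J2  (Se1 fixes effort; stroke away)
β0 stroke at J1  (common-e at J2 fixed by 3)
β2 stroke at I2  (common-e at J2 fixed by 3)
β1 stroke at I1  (closing 1-jn rule on J1)

2  (I1, I2 all integral)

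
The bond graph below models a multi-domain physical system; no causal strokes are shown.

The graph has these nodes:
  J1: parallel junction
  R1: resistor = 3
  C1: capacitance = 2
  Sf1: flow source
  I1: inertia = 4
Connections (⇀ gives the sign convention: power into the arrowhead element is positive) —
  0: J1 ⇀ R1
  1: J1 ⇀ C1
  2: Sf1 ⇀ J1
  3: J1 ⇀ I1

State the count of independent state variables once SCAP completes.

2  (C1, I1 all integral)

bond 2 |Sf1  (source Sf1 imposes f)
bond 1 |J1  (C1 outputs effort q/C1)
bond 0 |R1  (J1: bond 1 brought effort, rest push out)
bond 3 |I1  (0-jn J1 has e-setter on 1)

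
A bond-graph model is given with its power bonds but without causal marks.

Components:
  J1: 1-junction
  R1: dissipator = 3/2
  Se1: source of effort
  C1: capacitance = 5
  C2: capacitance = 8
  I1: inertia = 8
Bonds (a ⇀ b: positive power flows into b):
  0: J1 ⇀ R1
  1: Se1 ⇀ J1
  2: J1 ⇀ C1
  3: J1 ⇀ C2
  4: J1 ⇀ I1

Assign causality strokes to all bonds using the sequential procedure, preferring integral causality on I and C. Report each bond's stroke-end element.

bond 0 |J1
bond 1 |J1
bond 2 |J1
bond 3 |J1
bond 4 |I1

b1 →J1  (Se1: effort source, stroke at far end)
b2 →J1  (C1 integral (e out))
b3 →J1  (C2 integral (e out))
b4 →I1  (I1 outputs flow p/I1)
b0 →J1  (J1: bond 4 brought flow, rest push out)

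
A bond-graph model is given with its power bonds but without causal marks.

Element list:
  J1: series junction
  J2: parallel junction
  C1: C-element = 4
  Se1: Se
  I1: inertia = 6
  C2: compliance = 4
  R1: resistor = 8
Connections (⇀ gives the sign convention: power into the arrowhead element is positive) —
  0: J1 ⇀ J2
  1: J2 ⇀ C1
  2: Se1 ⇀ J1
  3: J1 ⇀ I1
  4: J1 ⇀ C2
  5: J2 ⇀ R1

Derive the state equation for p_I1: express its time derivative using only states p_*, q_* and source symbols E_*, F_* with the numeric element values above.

β2 |J1  (Se1 (Se) sets effort on bond)
β1 |J2  (C1: C, integral causality)
β0 |J1  (common-e at J2 fixed by 1)
β5 |R1  (0-jn J2 has e-setter on 1)
β3 |I1  (I1 integral (f out))
β4 |J1  (common-f at J1 fixed by 3)

dp_I1/dt = E_Se1 - q_C1/4 - q_C2/4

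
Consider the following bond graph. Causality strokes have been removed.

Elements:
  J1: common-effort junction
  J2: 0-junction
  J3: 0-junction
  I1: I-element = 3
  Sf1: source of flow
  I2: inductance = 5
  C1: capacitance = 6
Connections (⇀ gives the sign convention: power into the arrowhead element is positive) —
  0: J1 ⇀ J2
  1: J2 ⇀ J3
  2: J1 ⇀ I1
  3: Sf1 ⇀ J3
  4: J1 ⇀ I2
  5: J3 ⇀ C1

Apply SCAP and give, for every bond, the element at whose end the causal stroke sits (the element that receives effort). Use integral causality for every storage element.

b0 |J1
b1 |J2
b2 |I1
b3 |Sf1
b4 |I2
b5 |J3

#3 stroke→Sf1  (Sf1: flow source, stroke at near end)
#2 stroke→I1  (prefer integral on I1)
#4 stroke→I2  (prefer integral on I2)
#0 stroke→J1  (only one effort-in slot at J1)
#1 stroke→J2  (only one effort-in slot at J2)
#5 stroke→J3  (J3: last free bond brings effort in)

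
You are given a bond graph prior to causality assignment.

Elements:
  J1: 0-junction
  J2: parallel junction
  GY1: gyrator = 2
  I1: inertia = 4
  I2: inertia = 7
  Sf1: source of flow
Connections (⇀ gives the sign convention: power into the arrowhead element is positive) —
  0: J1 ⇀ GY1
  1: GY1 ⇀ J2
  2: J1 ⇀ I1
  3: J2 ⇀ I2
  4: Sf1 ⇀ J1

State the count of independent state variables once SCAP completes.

β4 |Sf1  (Sf1 fixes flow; stroke at Sf1)
β2 |I1  (I1: I, integral causality)
β0 |J1  (only one effort-in slot at J1)
β1 |J2  (GY1: gyrator matches bond 0)
β3 |I2  (0-jn J2 has e-setter on 1)

2  (I1, I2 all integral)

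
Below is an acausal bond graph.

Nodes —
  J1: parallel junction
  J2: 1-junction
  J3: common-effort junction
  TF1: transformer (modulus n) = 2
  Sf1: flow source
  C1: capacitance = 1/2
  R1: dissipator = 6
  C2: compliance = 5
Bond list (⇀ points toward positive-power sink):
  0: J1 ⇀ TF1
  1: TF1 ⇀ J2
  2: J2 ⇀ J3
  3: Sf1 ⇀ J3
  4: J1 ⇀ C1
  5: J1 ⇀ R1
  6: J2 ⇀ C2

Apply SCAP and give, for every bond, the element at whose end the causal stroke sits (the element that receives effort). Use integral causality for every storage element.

β3 stroke→Sf1  (source Sf1 imposes f)
β2 stroke→J3  (J3 needs exactly one e-in)
β1 stroke→J2  (common-f at J2 fixed by 2)
β6 stroke→J2  (common-f at J2 fixed by 2)
β0 stroke→TF1  (TF1 one-in-one-out from 1)
β4 stroke→J1  (C1 outputs effort q/C1)
β5 stroke→R1  (J1: bond 4 brought effort, rest push out)

#0 →TF1
#1 →J2
#2 →J3
#3 →Sf1
#4 →J1
#5 →R1
#6 →J2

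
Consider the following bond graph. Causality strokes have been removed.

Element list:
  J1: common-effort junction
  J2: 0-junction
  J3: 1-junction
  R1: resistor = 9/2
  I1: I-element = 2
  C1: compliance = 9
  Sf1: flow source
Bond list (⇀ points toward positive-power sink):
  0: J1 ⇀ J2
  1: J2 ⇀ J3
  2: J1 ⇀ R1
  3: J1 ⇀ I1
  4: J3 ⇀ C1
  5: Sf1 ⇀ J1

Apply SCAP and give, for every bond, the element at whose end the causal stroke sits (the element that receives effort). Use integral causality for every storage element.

b5 stroke at Sf1  (Sf1: flow source, stroke at near end)
b3 stroke at I1  (I1: I, integral causality)
b4 stroke at J3  (C1 integral (e out))
b1 stroke at J2  (closing 1-jn rule on J3)
b0 stroke at J1  (J2 effort already set via bond 1)
b2 stroke at R1  (J1: bond 0 brought effort, rest push out)

b0 →J1
b1 →J2
b2 →R1
b3 →I1
b4 →J3
b5 →Sf1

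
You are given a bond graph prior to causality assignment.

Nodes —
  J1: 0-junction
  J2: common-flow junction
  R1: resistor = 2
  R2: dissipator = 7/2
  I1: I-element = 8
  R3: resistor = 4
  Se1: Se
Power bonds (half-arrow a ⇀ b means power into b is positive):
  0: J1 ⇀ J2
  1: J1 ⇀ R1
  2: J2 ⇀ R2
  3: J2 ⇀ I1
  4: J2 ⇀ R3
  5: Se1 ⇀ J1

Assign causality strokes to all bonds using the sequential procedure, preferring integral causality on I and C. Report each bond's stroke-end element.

β5 stroke at J1  (Se1 (Se) sets effort on bond)
β0 stroke at J2  (0-jn J1 has e-setter on 5)
β1 stroke at R1  (J1 effort already set via bond 5)
β3 stroke at I1  (I1: I, integral causality)
β2 stroke at J2  (J2: bond 3 brought flow, rest push out)
β4 stroke at J2  (J2 flow already set via bond 3)

b0 →J2
b1 →R1
b2 →J2
b3 →I1
b4 →J2
b5 →J1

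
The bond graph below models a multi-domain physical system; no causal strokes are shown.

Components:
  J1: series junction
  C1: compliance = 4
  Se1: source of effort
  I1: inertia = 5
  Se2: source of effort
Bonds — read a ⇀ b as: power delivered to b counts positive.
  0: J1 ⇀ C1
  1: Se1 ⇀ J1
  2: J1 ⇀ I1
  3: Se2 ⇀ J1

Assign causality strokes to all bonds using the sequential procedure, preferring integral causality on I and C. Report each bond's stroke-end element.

β0 stroke at J1
β1 stroke at J1
β2 stroke at I1
β3 stroke at J1

#1 stroke→J1  (source Se1 imposes e)
#3 stroke→J1  (source Se2 imposes e)
#0 stroke→J1  (C1 outputs effort q/C1)
#2 stroke→I1  (only one flow-in slot at J1)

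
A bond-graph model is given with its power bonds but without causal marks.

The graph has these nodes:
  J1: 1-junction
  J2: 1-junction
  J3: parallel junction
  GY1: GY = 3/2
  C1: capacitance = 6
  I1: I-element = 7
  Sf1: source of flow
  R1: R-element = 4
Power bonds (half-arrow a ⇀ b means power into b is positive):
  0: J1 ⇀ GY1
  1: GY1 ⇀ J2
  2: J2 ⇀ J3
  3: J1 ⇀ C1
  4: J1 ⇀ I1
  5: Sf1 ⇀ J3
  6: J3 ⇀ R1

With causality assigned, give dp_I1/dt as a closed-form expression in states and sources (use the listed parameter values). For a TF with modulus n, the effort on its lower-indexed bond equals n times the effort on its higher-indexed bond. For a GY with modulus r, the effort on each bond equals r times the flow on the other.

dp_I1/dt = 3*F_Sf1/2 - 9*p_I1/112 - q_C1/6

bond 5 →Sf1  (Sf1: flow source, stroke at near end)
bond 3 →J1  (prefer integral on C1)
bond 4 →I1  (I1 outputs flow p/I1)
bond 0 →J1  (common-f at J1 fixed by 4)
bond 1 →J2  (GY1 both-in/both-out from 0)
bond 2 →J3  (J2 needs exactly one f-in)
bond 6 →R1  (J3 effort already set via bond 2)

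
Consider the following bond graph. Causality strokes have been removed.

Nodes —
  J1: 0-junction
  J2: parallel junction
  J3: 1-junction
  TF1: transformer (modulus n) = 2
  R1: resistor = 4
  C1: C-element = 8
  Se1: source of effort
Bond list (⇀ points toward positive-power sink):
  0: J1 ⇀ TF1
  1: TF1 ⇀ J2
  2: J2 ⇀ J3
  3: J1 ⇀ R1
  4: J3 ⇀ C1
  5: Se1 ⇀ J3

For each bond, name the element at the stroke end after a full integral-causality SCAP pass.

#0 |J1
#1 |TF1
#2 |J2
#3 |R1
#4 |J3
#5 |J3

bond 5 stroke→J3  (Se1: effort source, stroke at far end)
bond 4 stroke→J3  (prefer integral on C1)
bond 2 stroke→J2  (J3 needs exactly one f-in)
bond 1 stroke→TF1  (common-e at J2 fixed by 2)
bond 0 stroke→J1  (TF1 one-in-one-out from 1)
bond 3 stroke→R1  (0-jn J1 has e-setter on 0)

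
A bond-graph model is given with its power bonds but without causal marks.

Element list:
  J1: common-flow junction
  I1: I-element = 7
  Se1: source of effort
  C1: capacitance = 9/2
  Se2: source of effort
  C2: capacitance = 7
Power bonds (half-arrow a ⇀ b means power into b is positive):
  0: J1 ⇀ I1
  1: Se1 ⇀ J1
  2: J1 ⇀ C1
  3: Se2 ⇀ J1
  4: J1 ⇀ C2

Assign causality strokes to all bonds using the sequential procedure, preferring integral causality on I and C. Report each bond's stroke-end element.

b1 stroke→J1  (Se1 fixes effort; stroke away)
b3 stroke→J1  (Se2 fixes effort; stroke away)
b0 stroke→I1  (I1: I, integral causality)
b2 stroke→J1  (J1 flow already set via bond 0)
b4 stroke→J1  (1-jn J1 has f-setter on 0)

β0 →I1
β1 →J1
β2 →J1
β3 →J1
β4 →J1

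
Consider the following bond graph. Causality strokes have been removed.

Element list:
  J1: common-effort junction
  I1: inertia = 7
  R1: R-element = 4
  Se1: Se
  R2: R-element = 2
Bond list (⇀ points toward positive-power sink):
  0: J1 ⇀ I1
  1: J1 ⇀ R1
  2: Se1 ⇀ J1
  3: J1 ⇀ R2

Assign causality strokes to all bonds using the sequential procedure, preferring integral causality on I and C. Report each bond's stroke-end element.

#2 |J1  (Se1 fixes effort; stroke away)
#0 |I1  (common-e at J1 fixed by 2)
#1 |R1  (common-e at J1 fixed by 2)
#3 |R2  (J1: bond 2 brought effort, rest push out)

#0 stroke→I1
#1 stroke→R1
#2 stroke→J1
#3 stroke→R2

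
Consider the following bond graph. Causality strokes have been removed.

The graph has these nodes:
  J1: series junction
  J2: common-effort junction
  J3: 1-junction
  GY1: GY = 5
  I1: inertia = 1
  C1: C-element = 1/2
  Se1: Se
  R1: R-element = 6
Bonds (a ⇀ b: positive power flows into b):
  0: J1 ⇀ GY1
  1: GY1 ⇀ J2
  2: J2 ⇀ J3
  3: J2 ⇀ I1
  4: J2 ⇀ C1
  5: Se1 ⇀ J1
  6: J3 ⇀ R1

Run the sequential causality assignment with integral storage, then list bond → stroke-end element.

b0 |GY1
b1 |GY1
b2 |J3
b3 |I1
b4 |J2
b5 |J1
b6 |R1

#5 stroke at J1  (Se1 fixes effort; stroke away)
#0 stroke at GY1  (J1 needs exactly one f-in)
#1 stroke at GY1  (through GY1, causality inverts; strokes same side of GY1)
#3 stroke at I1  (I1: I, integral causality)
#4 stroke at J2  (prefer integral on C1)
#2 stroke at J3  (0-jn J2 has e-setter on 4)
#6 stroke at R1  (J3 needs exactly one f-in)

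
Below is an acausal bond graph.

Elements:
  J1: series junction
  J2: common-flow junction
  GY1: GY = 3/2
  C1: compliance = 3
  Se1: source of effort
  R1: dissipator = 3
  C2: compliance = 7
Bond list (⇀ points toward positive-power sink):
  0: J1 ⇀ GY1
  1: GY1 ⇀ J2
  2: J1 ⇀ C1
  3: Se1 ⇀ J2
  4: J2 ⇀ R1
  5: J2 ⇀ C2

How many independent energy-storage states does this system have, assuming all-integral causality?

β3 →J2  (Se1: effort source, stroke at far end)
β2 →J1  (C1 integral (e out))
β0 →GY1  (only one flow-in slot at J1)
β1 →GY1  (GY GY1: same side as bond 0)
β4 →J2  (J2 flow already set via bond 1)
β5 →J2  (1-jn J2 has f-setter on 1)

2  (C1, C2 all integral)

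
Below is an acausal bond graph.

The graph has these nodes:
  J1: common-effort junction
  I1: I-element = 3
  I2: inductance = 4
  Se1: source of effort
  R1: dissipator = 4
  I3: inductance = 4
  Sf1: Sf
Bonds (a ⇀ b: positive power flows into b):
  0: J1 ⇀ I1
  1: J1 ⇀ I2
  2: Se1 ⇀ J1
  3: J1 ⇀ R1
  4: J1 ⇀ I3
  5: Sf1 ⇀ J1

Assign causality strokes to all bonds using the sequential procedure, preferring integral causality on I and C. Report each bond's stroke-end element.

bond 0 |I1
bond 1 |I2
bond 2 |J1
bond 3 |R1
bond 4 |I3
bond 5 |Sf1

#2 stroke at J1  (Se1: effort source, stroke at far end)
#5 stroke at Sf1  (Sf1 fixes flow; stroke at Sf1)
#0 stroke at I1  (0-jn J1 has e-setter on 2)
#1 stroke at I2  (common-e at J1 fixed by 2)
#3 stroke at R1  (common-e at J1 fixed by 2)
#4 stroke at I3  (J1: bond 2 brought effort, rest push out)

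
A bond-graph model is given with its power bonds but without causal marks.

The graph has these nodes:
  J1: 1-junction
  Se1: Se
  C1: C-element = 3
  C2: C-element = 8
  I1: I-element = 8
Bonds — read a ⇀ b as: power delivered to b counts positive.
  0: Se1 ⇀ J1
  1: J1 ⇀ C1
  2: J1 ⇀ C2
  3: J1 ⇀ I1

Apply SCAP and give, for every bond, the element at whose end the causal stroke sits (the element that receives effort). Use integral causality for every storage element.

bond 0 stroke→J1  (source Se1 imposes e)
bond 1 stroke→J1  (C1 integral (e out))
bond 2 stroke→J1  (C2 outputs effort q/C2)
bond 3 stroke→I1  (J1: last free bond brings flow in)

b0 stroke at J1
b1 stroke at J1
b2 stroke at J1
b3 stroke at I1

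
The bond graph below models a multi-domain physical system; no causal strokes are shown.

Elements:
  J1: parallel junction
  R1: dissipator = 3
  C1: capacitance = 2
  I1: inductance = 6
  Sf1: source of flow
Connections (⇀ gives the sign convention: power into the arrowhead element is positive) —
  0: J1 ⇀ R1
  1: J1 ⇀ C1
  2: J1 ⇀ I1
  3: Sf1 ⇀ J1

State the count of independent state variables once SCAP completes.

2  (C1, I1 all integral)

b3 stroke at Sf1  (source Sf1 imposes f)
b1 stroke at J1  (C1: C, integral causality)
b0 stroke at R1  (J1 effort already set via bond 1)
b2 stroke at I1  (J1 effort already set via bond 1)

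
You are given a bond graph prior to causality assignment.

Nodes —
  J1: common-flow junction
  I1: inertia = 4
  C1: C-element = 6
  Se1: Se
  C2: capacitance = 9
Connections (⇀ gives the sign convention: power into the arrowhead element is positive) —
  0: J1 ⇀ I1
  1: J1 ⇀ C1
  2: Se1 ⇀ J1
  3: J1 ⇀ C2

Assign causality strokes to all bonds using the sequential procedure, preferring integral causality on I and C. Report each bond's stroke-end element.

β2 stroke→J1  (source Se1 imposes e)
β0 stroke→I1  (prefer integral on I1)
β1 stroke→J1  (J1 flow already set via bond 0)
β3 stroke→J1  (J1: bond 0 brought flow, rest push out)

b0 stroke at I1
b1 stroke at J1
b2 stroke at J1
b3 stroke at J1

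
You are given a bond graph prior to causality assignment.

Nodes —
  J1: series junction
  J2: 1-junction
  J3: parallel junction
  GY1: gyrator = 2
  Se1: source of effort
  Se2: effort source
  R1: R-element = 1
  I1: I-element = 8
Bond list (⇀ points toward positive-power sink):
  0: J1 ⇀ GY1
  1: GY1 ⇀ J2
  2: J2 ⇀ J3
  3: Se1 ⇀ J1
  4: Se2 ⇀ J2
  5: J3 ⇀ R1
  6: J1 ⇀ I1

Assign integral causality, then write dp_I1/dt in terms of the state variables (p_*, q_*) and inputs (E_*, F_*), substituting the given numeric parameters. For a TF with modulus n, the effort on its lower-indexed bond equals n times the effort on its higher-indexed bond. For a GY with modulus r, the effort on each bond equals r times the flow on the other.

dp_I1/dt = E_Se1 - 2*E_Se2 - p_I1/2

#3 stroke→J1  (Se1: effort source, stroke at far end)
#4 stroke→J2  (Se2: effort source, stroke at far end)
#6 stroke→I1  (I1 integral (f out))
#0 stroke→J1  (1-jn J1 has f-setter on 6)
#1 stroke→J2  (GY1 both-in/both-out from 0)
#2 stroke→J3  (only one flow-in slot at J2)
#5 stroke→R1  (J3 effort already set via bond 2)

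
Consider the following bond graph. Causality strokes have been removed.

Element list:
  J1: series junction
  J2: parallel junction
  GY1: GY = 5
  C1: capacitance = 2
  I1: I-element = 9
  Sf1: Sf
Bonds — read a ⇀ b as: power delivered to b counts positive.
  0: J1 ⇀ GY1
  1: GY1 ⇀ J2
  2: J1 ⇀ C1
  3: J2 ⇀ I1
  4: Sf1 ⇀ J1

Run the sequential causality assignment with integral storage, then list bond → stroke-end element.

β4 →Sf1  (source Sf1 imposes f)
β0 →J1  (J1 flow already set via bond 4)
β2 →J1  (J1 flow already set via bond 4)
β1 →J2  (GY GY1: same side as bond 0)
β3 →I1  (J2: bond 1 brought effort, rest push out)

bond 0 →J1
bond 1 →J2
bond 2 →J1
bond 3 →I1
bond 4 →Sf1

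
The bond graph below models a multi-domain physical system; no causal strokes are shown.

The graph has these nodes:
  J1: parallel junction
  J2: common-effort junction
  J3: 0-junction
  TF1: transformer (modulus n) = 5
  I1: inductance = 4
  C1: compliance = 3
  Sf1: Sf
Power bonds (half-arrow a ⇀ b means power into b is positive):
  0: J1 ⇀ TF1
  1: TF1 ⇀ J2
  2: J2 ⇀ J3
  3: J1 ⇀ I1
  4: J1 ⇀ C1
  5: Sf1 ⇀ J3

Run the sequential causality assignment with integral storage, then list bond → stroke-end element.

b5 →Sf1  (source Sf1 imposes f)
b2 →J3  (J3 needs exactly one e-in)
b1 →J2  (J2 needs exactly one e-in)
b0 →TF1  (TF1 one-in-one-out from 1)
b3 →I1  (I1 integral (f out))
b4 →J1  (J1 needs exactly one e-in)

b0 stroke→TF1
b1 stroke→J2
b2 stroke→J3
b3 stroke→I1
b4 stroke→J1
b5 stroke→Sf1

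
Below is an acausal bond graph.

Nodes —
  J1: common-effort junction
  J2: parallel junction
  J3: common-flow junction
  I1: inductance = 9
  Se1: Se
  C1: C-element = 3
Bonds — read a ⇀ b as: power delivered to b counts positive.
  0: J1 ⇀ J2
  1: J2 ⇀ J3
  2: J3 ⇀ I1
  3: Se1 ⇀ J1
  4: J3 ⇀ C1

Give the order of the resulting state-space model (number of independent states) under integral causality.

#3 |J1  (source Se1 imposes e)
#0 |J2  (common-e at J1 fixed by 3)
#1 |J3  (0-jn J2 has e-setter on 0)
#2 |I1  (I1 outputs flow p/I1)
#4 |J3  (1-jn J3 has f-setter on 2)

2  (C1, I1 all integral)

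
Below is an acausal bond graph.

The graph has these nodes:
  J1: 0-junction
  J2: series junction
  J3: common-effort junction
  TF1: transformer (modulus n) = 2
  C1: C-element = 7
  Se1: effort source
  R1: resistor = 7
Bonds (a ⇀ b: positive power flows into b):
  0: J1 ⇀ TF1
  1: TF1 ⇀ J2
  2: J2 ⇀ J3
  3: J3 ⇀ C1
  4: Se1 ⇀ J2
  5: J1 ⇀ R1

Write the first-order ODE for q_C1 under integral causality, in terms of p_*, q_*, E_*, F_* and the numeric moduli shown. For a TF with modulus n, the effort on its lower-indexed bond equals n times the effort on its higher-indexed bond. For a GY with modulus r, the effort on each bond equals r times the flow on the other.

dq_C1/dt = 4*E_Se1/7 - 4*q_C1/49

bond 4 stroke→J2  (Se1: effort source, stroke at far end)
bond 3 stroke→J3  (C1 integral (e out))
bond 2 stroke→J2  (J3: bond 3 brought effort, rest push out)
bond 1 stroke→TF1  (J2 needs exactly one f-in)
bond 0 stroke→J1  (TF1 one-in-one-out from 1)
bond 5 stroke→R1  (common-e at J1 fixed by 0)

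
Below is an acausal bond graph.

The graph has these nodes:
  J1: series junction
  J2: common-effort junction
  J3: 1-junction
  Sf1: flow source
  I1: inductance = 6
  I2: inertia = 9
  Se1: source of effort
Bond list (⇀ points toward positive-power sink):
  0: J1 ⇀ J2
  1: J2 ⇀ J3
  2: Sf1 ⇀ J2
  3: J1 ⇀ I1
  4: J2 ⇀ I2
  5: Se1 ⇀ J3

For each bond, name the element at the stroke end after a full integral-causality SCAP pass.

bond 2 stroke at Sf1  (Sf1 (Sf) sets flow on bond)
bond 5 stroke at J3  (Se1 (Se) sets effort on bond)
bond 1 stroke at J2  (J3: last free bond brings flow in)
bond 0 stroke at J1  (J2: bond 1 brought effort, rest push out)
bond 4 stroke at I2  (J2: bond 1 brought effort, rest push out)
bond 3 stroke at I1  (closing 1-jn rule on J1)

bond 0 →J1
bond 1 →J2
bond 2 →Sf1
bond 3 →I1
bond 4 →I2
bond 5 →J3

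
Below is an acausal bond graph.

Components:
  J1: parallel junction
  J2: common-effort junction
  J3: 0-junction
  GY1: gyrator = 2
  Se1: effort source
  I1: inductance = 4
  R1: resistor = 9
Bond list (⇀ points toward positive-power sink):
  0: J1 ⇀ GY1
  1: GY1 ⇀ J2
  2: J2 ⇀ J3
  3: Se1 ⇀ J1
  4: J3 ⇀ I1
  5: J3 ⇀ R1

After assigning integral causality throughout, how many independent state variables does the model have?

1  (I1 all integral)

β3 stroke at J1  (source Se1 imposes e)
β0 stroke at GY1  (0-jn J1 has e-setter on 3)
β1 stroke at GY1  (GY1 both-in/both-out from 0)
β2 stroke at J2  (J2: last free bond brings effort in)
β4 stroke at I1  (I1 integral (f out))
β5 stroke at J3  (J3 needs exactly one e-in)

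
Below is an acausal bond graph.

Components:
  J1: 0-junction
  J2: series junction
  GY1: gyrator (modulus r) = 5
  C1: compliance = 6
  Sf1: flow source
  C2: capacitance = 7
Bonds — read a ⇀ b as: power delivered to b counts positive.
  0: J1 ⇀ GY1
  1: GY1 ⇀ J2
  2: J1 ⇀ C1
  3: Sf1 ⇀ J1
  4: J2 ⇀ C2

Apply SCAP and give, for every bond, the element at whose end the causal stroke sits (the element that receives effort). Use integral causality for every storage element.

#0 →GY1
#1 →GY1
#2 →J1
#3 →Sf1
#4 →J2

b3 stroke→Sf1  (Sf1: flow source, stroke at near end)
b2 stroke→J1  (prefer integral on C1)
b0 stroke→GY1  (J1: bond 2 brought effort, rest push out)
b1 stroke→GY1  (GY1 both-in/both-out from 0)
b4 stroke→J2  (1-jn J2 has f-setter on 1)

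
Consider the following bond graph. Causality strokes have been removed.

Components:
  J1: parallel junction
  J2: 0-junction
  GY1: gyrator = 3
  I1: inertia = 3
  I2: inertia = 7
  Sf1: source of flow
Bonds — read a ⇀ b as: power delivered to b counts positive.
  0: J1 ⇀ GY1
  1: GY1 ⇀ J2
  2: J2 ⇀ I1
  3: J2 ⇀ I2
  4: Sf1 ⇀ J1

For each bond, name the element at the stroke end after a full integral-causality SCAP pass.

β4 stroke→Sf1  (source Sf1 imposes f)
β0 stroke→J1  (J1: last free bond brings effort in)
β1 stroke→J2  (GY1: gyrator matches bond 0)
β2 stroke→I1  (common-e at J2 fixed by 1)
β3 stroke→I2  (J2 effort already set via bond 1)

#0 stroke→J1
#1 stroke→J2
#2 stroke→I1
#3 stroke→I2
#4 stroke→Sf1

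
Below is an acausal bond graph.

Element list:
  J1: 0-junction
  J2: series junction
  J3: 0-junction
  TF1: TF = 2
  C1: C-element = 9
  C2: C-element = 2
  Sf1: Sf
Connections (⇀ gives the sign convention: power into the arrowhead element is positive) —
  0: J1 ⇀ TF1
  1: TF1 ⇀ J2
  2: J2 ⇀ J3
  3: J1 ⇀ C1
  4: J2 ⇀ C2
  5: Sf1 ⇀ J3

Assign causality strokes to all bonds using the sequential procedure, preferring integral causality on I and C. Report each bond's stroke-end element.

bond 0 stroke at TF1
bond 1 stroke at J2
bond 2 stroke at J3
bond 3 stroke at J1
bond 4 stroke at J2
bond 5 stroke at Sf1

β5 |Sf1  (source Sf1 imposes f)
β2 |J3  (J3 needs exactly one e-in)
β1 |J2  (common-f at J2 fixed by 2)
β4 |J2  (1-jn J2 has f-setter on 2)
β0 |TF1  (TF TF1: opposite of bond 1)
β3 |J1  (J1 needs exactly one e-in)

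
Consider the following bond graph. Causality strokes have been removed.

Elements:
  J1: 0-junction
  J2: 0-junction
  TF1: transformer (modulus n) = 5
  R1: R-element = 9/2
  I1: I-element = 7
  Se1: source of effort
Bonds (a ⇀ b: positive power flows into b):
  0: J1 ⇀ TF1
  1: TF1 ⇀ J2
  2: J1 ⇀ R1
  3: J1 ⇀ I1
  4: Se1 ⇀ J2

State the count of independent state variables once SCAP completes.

1  (I1 all integral)

bond 4 →J2  (Se1 fixes effort; stroke away)
bond 1 →TF1  (0-jn J2 has e-setter on 4)
bond 0 →J1  (TF1: transformer flips bond 1)
bond 2 →R1  (common-e at J1 fixed by 0)
bond 3 →I1  (J1: bond 0 brought effort, rest push out)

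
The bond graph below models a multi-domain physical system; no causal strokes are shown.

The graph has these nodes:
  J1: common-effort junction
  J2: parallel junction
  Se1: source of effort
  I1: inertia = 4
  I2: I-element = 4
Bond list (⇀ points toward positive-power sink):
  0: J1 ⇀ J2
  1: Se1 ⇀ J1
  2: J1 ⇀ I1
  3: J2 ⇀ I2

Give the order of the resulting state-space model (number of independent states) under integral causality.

#1 stroke at J1  (source Se1 imposes e)
#0 stroke at J2  (J1 effort already set via bond 1)
#2 stroke at I1  (common-e at J1 fixed by 1)
#3 stroke at I2  (J2: bond 0 brought effort, rest push out)

2  (I1, I2 all integral)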